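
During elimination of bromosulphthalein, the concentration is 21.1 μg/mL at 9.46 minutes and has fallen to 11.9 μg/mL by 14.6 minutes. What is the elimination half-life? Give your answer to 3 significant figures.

6.22 minutes

Over Δt = 14.6 − 9.46 = 5.14 minutes, the level fell by a factor of 21.1/11.9 ≈ 1.7731.
n = log₂(1.7731) ≈ 0.82628 half-lives, so t½ = 5.14/0.82628 ≈ 6.2206 minutes.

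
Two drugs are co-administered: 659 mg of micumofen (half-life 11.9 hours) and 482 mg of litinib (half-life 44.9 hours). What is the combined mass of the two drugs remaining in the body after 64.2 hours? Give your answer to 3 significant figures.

micumofen: 659 × (1/2)^(64.2/11.9) = 659 × (1/2)^5.395 ≈ 15.662 mg.
litinib: 482 × (1/2)^(64.2/44.9) = 482 × (1/2)^1.4298 ≈ 178.9 mg.
Total = 15.662 + 178.9 ≈ 194.57 mg.

195 mg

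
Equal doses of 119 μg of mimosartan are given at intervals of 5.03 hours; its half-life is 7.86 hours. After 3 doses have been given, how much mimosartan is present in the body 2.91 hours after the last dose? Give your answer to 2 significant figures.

The 3 doses were given 12.97, 7.94, 2.91 hours ago.
Total = 119·(1/2)^(12.97/7.86) + 119·(1/2)^(7.94/7.86) + 119·(1/2)^(2.91/7.86)
      = 37.915 + 59.082 + 92.066 ≈ 189.06 μg.

190 μg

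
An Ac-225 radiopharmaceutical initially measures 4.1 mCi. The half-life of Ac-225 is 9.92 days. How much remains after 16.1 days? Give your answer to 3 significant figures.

Number of half-lives: n = 16.1/9.92 ≈ 1.623.
Remaining = 4.1 × (1/2)^1.623 = 4.1 × 0.32466 ≈ 1.3311 mCi.

1.33 mCi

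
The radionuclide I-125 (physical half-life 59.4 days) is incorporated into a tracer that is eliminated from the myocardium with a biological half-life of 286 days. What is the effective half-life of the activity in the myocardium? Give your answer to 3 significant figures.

49.2 days

1/t_eff = 1/t_phys + 1/t_biol = 1/59.4 + 1/286 = 0.020332 per day.
t_eff = 59.4 × 286 / (59.4 + 286) ≈ 49.185 days.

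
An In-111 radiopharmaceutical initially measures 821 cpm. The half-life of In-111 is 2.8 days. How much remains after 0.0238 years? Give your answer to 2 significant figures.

Convert the elapsed time: 0.0238 years = 8.687 days.
Number of half-lives: n = 8.687/2.8 ≈ 3.1025.
Remaining = 821 × (1/2)^3.1025 = 821 × 0.11643 ≈ 95.587 cpm.

96 cpm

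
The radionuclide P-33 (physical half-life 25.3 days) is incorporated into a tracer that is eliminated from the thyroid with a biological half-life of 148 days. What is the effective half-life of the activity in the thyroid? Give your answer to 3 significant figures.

21.6 days

1/t_eff = 1/t_phys + 1/t_biol = 1/25.3 + 1/148 = 0.046282 per day.
t_eff = 25.3 × 148 / (25.3 + 148) ≈ 21.606 days.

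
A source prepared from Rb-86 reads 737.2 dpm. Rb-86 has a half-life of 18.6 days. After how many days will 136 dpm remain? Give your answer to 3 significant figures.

Fraction remaining = 136/737.2 ≈ 0.18448.
n = log₂(737.2/136) = ln(5.4206)/ln 2 ≈ 2.4384 half-lives.
t = n × t½ = 2.4384 × 18.6 ≈ 45.355 days.

45.4 days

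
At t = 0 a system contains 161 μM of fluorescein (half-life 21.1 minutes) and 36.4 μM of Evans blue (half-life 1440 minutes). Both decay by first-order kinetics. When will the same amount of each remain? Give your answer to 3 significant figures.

45.9 minutes

Set 161·(1/2)^(t/21.1) = 36.4·(1/2)^(t/1440).
Taking log₂: log₂(161/36.4) = t·(1/21.1 − 1/1440).
log₂(4.4231) = 2.1451; 1/21.1 − 1/1440 = 0.046699.
t = 2.1451 / 0.046699 ≈ 45.934 minutes.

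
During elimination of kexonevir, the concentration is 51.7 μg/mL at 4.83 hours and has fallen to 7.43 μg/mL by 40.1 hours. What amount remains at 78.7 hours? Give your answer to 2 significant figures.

Over Δt = 40.1 − 4.83 = 35.27 hours, the level fell by a factor of 51.7/7.43 ≈ 6.9583.
n = log₂(6.9583) ≈ 2.7987 half-lives, so t½ = 35.27/2.7987 ≈ 12.602 hours.
From t = 40.1 to t = 78.7: 7.43 × (1/2)^((78.7−40.1)/12.602) ≈ 0.88908 μg/mL.

0.89 μg/mL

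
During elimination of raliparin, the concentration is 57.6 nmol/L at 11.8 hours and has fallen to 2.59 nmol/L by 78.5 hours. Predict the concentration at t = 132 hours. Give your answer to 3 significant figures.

0.215 nmol/L

Over Δt = 78.5 − 11.8 = 66.7 hours, the level fell by a factor of 57.6/2.59 ≈ 22.239.
n = log₂(22.239) ≈ 4.475 half-lives, so t½ = 66.7/4.475 ≈ 14.905 hours.
From t = 78.5 to t = 132: 2.59 × (1/2)^((132−78.5)/14.905) ≈ 0.21517 nmol/L.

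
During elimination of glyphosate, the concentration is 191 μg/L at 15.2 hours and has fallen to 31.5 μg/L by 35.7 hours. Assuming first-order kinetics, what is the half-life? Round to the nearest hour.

8 hours

Over Δt = 35.7 − 15.2 = 20.5 hours, the level fell by a factor of 191/31.5 ≈ 6.0635.
n = log₂(6.0635) ≈ 2.6001 half-lives, so t½ = 20.5/2.6001 ≈ 7.8842 hours.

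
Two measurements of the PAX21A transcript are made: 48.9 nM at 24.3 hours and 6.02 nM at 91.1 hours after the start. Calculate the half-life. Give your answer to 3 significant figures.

22.1 hours

Over Δt = 91.1 − 24.3 = 66.8 hours, the level fell by a factor of 48.9/6.02 ≈ 8.1229.
n = log₂(8.1229) ≈ 3.022 half-lives, so t½ = 66.8/3.022 ≈ 22.105 hours.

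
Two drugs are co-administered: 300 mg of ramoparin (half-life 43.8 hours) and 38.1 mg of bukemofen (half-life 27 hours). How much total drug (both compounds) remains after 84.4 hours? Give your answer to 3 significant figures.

ramoparin: 300 × (1/2)^(84.4/43.8) = 300 × (1/2)^1.9269 ≈ 78.896 mg.
bukemofen: 38.1 × (1/2)^(84.4/27) = 38.1 × (1/2)^3.1259 ≈ 4.3644 mg.
Total = 78.896 + 4.3644 ≈ 83.26 mg.

83.3 mg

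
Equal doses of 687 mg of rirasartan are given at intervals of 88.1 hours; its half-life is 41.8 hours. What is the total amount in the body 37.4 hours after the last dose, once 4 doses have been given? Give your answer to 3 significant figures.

The 4 doses were given 301.7, 213.6, 125.5, 37.4 hours ago.
Total = 687·(1/2)^(301.7/41.8) + 687·(1/2)^(213.6/41.8) + 687·(1/2)^(125.5/41.8) + 687·(1/2)^(37.4/41.8)
      = 4.6154 + 19.892 + 85.733 + 369.5 ≈ 479.74 mg.

480 mg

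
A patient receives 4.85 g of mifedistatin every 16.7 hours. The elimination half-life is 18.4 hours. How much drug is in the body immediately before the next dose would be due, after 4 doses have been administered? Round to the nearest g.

5 g

The 4 doses were given 66.8, 50.1, 33.4, 16.7 hours ago.
Total = 4.85·(1/2)^(66.8/18.4) + 4.85·(1/2)^(50.1/18.4) + 4.85·(1/2)^(33.4/18.4) + 4.85·(1/2)^(16.7/18.4)
      = 0.39163 + 0.73467 + 1.3782 + 2.5854 ≈ 5.0899 g.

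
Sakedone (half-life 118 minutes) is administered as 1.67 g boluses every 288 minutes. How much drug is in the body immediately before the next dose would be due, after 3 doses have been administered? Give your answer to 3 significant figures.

The 3 doses were given 864, 576, 288 minutes ago.
Total = 1.67·(1/2)^(864/118) + 1.67·(1/2)^(576/118) + 1.67·(1/2)^(288/118)
      = 0.010437 + 0.056661 + 0.30761 ≈ 0.37471 g.

0.375 g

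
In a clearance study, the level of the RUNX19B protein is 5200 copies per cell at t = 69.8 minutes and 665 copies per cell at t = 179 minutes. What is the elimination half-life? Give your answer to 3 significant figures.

Over Δt = 179 − 69.8 = 109.2 minutes, the level fell by a factor of 5200/665 ≈ 7.8195.
n = log₂(7.8195) ≈ 2.9671 half-lives, so t½ = 109.2/2.9671 ≈ 36.804 minutes.

36.8 minutes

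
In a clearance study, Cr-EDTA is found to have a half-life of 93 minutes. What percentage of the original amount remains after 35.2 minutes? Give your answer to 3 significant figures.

n = 35.2/93 ≈ 0.37849 half-lives.
Fraction remaining = (1/2)^0.37849 ≈ 0.76924, i.e. 76.924%.

76.9%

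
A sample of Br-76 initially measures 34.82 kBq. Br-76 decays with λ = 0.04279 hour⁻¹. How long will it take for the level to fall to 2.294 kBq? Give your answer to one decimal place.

63.6 hours

t½ = ln 2 / λ = 0.69315 / 0.04279 ≈ 16.199 hours.
Fraction remaining = 2.294/34.82 ≈ 0.065882.
n = log₂(34.82/2.294) = ln(15.179)/ln 2 ≈ 3.924 half-lives.
t = n × t½ = 3.924 × 16.199 ≈ 63.564 hours.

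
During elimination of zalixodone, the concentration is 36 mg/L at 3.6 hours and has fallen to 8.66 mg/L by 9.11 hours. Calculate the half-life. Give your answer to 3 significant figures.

2.68 hours

Over Δt = 9.11 − 3.6 = 5.51 hours, the level fell by a factor of 36/8.66 ≈ 4.157.
n = log₂(4.157) ≈ 2.0556 half-lives, so t½ = 5.51/2.0556 ≈ 2.6805 hours.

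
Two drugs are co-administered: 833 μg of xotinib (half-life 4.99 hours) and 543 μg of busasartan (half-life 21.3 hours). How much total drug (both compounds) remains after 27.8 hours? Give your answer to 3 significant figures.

237 μg

xotinib: 833 × (1/2)^(27.8/4.99) = 833 × (1/2)^5.5711 ≈ 17.521 μg.
busasartan: 543 × (1/2)^(27.8/21.3) = 543 × (1/2)^1.3052 ≈ 219.74 μg.
Total = 17.521 + 219.74 ≈ 237.26 μg.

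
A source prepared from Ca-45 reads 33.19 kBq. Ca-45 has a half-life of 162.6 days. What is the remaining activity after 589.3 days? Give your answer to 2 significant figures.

Number of half-lives: n = 589.3/162.6 ≈ 3.6242.
Remaining = 33.19 × (1/2)^3.6242 = 33.19 × 0.081096 ≈ 2.6916 kBq.

2.7 kBq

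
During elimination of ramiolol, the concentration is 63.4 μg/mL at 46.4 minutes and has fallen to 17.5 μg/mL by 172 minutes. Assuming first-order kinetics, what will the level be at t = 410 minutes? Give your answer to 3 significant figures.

1.53 μg/mL

Over Δt = 172 − 46.4 = 125.6 minutes, the level fell by a factor of 63.4/17.5 ≈ 3.6229.
n = log₂(3.6229) ≈ 1.8571 half-lives, so t½ = 125.6/1.8571 ≈ 67.631 minutes.
From t = 172 to t = 410: 17.5 × (1/2)^((410−172)/67.631) ≈ 1.5265 μg/mL.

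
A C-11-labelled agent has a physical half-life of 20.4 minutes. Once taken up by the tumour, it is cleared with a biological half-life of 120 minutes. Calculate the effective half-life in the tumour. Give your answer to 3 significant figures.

1/t_eff = 1/t_phys + 1/t_biol = 1/20.4 + 1/120 = 0.057353 per minute.
t_eff = 20.4 × 120 / (20.4 + 120) ≈ 17.436 minutes.

17.4 minutes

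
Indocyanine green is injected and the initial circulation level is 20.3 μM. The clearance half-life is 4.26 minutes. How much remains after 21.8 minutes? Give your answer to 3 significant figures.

0.585 μM

Number of half-lives: n = 21.8/4.26 ≈ 5.1174.
Remaining = 20.3 × (1/2)^5.1174 = 20.3 × 0.028808 ≈ 0.58481 μM.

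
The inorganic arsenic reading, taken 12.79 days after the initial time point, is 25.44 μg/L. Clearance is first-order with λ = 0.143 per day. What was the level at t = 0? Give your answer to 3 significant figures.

158 μg/L

t½ = ln 2 / λ = 0.69315 / 0.143 ≈ 4.8472 days.
Number of half-lives elapsed: n = 12.79/4.8472 ≈ 2.6386.
A₀ = A × 2^n = 25.44 × 2^2.6386 = 25.44 × 6.2275 ≈ 158.43 μg/L.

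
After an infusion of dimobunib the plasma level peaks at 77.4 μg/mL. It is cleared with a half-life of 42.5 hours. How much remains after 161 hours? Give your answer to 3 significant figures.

5.60 μg/mL

Number of half-lives: n = 161/42.5 ≈ 3.7882.
Remaining = 77.4 × (1/2)^3.7882 = 77.4 × 0.072381 ≈ 5.6023 μg/mL.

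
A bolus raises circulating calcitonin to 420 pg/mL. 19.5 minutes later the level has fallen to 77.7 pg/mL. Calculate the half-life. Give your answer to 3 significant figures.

A/A₀ = 77.7/420 ≈ 0.185.
n = log₂(5.4054) ≈ 2.4344 half-lives elapsed in 19.5 minutes.
t½ = 19.5/2.4344 ≈ 8.0102 minutes.

8.01 minutes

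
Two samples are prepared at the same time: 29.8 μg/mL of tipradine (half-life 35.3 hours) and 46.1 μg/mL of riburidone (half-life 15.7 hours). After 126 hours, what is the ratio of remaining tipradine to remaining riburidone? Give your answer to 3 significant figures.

tipradine: 29.8 × (1/2)^(126/35.3) = 29.8 × (1/2)^3.5694 ≈ 2.5103 μg/mL.
riburidone: 46.1 × (1/2)^(126/15.7) = 46.1 × (1/2)^8.0255 ≈ 0.17693 μg/mL.
Ratio ≈ 2.5103 / 0.17693 ≈ 14.188.

14.2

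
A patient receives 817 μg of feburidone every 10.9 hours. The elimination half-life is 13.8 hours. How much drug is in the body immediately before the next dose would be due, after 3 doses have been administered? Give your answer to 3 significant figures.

904 μg

The 3 doses were given 32.7, 21.8, 10.9 hours ago.
Total = 817·(1/2)^(32.7/13.8) + 817·(1/2)^(21.8/13.8) + 817·(1/2)^(10.9/13.8)
      = 158.09 + 273.33 + 472.55 ≈ 903.97 μg.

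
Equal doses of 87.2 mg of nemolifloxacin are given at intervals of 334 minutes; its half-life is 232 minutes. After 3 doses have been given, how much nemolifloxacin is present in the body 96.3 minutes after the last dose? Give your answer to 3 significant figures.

The 3 doses were given 764.3, 430.3, 96.3 minutes ago.
Total = 87.2·(1/2)^(764.3/232) + 87.2·(1/2)^(430.3/232) + 87.2·(1/2)^(96.3/232)
      = 8.888 + 24.109 + 65.398 ≈ 98.395 mg.

98.4 mg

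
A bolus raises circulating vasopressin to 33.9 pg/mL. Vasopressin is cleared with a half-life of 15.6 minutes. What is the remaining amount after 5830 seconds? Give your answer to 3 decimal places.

Convert the elapsed time: 5830 seconds = 97.1667 minutes.
Number of half-lives: n = 97.1667/15.6 ≈ 6.2286.
Remaining = 33.9 × (1/2)^6.2286 = 33.9 × 0.013335 ≈ 0.45206 pg/mL.

0.452 pg/mL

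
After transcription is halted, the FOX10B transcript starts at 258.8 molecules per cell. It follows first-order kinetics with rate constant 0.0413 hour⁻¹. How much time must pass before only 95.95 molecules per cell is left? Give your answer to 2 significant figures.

24 hours

t½ = ln 2 / λ = 0.69315 / 0.0413 ≈ 16.783 hours.
Fraction remaining = 95.95/258.8 ≈ 0.37075.
n = log₂(258.8/95.95) = ln(2.6972)/ln 2 ≈ 1.4315 half-lives.
t = n × t½ = 1.4315 × 16.783 ≈ 24.025 hours.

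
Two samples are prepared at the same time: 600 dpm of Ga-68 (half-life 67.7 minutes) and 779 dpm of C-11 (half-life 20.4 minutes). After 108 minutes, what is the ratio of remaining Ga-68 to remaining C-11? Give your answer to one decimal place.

Ga-68: 600 × (1/2)^(108/67.7) = 600 × (1/2)^1.5953 ≈ 198.58 dpm.
C-11: 779 × (1/2)^(108/20.4) = 779 × (1/2)^5.2941 ≈ 19.854 dpm.
Ratio ≈ 198.58 / 19.854 ≈ 10.002.

10.0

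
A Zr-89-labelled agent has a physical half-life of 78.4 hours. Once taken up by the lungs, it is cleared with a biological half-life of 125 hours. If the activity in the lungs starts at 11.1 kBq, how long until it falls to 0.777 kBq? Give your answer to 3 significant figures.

185 hours

1/t_eff = 1/t_phys + 1/t_biol = 1/78.4 + 1/125 = 0.020755 per hour.
t_eff = 78.4 × 125 / (78.4 + 125) ≈ 48.181 hours.
n = log₂(11.1/0.777) ≈ 3.8365; t = 3.8365 × 48.181 ≈ 184.85 hours.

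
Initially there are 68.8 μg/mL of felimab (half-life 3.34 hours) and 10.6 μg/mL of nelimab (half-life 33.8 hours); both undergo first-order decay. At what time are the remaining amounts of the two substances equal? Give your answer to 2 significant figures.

Set 68.8·(1/2)^(t/3.34) = 10.6·(1/2)^(t/33.8).
Taking log₂: log₂(68.8/10.6) = t·(1/3.34 − 1/33.8).
log₂(6.4906) = 2.6983; 1/3.34 − 1/33.8 = 0.26982.
t = 2.6983 / 0.26982 ≈ 10.001 hours.

10 hours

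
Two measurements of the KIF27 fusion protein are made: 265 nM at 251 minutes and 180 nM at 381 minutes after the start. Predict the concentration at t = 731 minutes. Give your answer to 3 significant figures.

63.5 nM

Over Δt = 381 − 251 = 130 minutes, the level fell by a factor of 265/180 ≈ 1.4722.
n = log₂(1.4722) ≈ 0.558 half-lives, so t½ = 130/0.558 ≈ 232.98 minutes.
From t = 381 to t = 731: 180 × (1/2)^((731−381)/232.98) ≈ 63.538 nM.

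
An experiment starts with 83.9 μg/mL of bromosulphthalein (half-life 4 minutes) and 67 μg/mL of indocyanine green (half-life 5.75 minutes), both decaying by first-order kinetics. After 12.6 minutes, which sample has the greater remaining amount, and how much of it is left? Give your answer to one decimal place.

bromosulphthalein: 83.9 × (1/2)^3.15 ≈ 9.4519 μg/mL.
indocyanine green: 67 × (1/2)^2.1913 ≈ 14.67 μg/mL.
Indocyanine green has more remaining, at ≈ 14.67 μg/mL.

indocyanine green, 14.7 μg/mL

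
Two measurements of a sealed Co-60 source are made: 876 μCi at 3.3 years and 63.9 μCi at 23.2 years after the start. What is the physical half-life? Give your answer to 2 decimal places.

5.27 years

Over Δt = 23.2 − 3.3 = 19.9 years, the level fell by a factor of 876/63.9 ≈ 13.709.
n = log₂(13.709) ≈ 3.777 half-lives, so t½ = 19.9/3.777 ≈ 5.2687 years.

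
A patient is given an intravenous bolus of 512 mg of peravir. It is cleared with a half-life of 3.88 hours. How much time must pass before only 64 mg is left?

64/512 = 1/8, so 3 half-lives have elapsed.
t = 3 × 3.88 = 11.64 hours.

11.64 hours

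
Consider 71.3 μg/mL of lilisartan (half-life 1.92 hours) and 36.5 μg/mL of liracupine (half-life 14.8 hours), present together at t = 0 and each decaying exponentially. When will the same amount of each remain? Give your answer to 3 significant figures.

Set 71.3·(1/2)^(t/1.92) = 36.5·(1/2)^(t/14.8).
Taking log₂: log₂(71.3/36.5) = t·(1/1.92 − 1/14.8).
log₂(1.9534) = 0.96601; 1/1.92 − 1/14.8 = 0.45327.
t = 0.96601 / 0.45327 ≈ 2.1312 hours.

2.13 hours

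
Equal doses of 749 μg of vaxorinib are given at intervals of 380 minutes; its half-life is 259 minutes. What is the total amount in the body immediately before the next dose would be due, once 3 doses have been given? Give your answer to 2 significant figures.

400 μg

The 3 doses were given 1140, 760, 380 minutes ago.
Total = 749·(1/2)^(1140/259) + 749·(1/2)^(760/259) + 749·(1/2)^(380/259)
      = 35.439 + 97.983 + 270.9 ≈ 404.33 μg.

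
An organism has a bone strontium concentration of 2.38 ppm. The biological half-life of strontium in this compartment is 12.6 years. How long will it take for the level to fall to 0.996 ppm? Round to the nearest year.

16 years

Fraction remaining = 0.996/2.38 ≈ 0.41849.
n = log₂(2.38/0.996) = ln(2.3896)/ln 2 ≈ 1.2567 half-lives.
t = n × t½ = 1.2567 × 12.6 ≈ 15.835 years.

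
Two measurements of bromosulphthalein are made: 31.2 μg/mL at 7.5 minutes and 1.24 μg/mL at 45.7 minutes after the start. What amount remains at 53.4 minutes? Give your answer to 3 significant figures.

Over Δt = 45.7 − 7.5 = 38.2 minutes, the level fell by a factor of 31.2/1.24 ≈ 25.161.
n = log₂(25.161) ≈ 4.6531 half-lives, so t½ = 38.2/4.6531 ≈ 8.2095 minutes.
From t = 45.7 to t = 53.4: 1.24 × (1/2)^((53.4−45.7)/8.2095) ≈ 0.64725 μg/mL.

0.647 μg/mL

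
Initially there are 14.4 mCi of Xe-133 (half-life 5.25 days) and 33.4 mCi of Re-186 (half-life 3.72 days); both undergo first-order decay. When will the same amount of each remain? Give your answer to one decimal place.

Set 14.4·(1/2)^(t/5.25) = 33.4·(1/2)^(t/3.72).
Taking log₂: log₂(14.4/33.4) = t·(1/5.25 − 1/3.72).
log₂(0.43114) = -1.2138; 1/5.25 − 1/3.72 = -0.078341.
t = -1.2138 / -0.078341 ≈ 15.494 days.

15.5 days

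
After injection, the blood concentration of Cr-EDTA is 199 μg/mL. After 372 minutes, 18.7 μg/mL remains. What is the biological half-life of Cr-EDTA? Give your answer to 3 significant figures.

109 minutes

A/A₀ = 18.7/199 ≈ 0.09397.
n = log₂(10.642) ≈ 3.4117 half-lives elapsed in 372 minutes.
t½ = 372/3.4117 ≈ 109.04 minutes.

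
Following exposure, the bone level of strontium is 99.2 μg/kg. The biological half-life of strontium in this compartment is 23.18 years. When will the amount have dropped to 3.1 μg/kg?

115.9 years

3.1/99.2 = 1/32, so 5 half-lives have elapsed.
t = 5 × 23.18 = 115.9 years.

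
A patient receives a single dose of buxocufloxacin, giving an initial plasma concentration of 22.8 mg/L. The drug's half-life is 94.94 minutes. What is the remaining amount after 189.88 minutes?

Elapsed time is 2 half-lives (189.88/94.94).
Each half-life halves the amount: 22.8 × (1/2)^2 = 22.8/4 = 5.7 mg/L.

5.7 mg/L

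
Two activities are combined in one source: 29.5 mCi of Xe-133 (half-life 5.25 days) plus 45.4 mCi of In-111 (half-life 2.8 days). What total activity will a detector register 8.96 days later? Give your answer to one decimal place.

14.0 mCi

Xe-133: 29.5 × (1/2)^(8.96/5.25) = 29.5 × (1/2)^1.7067 ≈ 9.0378 mCi.
In-111: 45.4 × (1/2)^(8.96/2.8) = 45.4 × (1/2)^3.2 ≈ 4.9404 mCi.
Total = 9.0378 + 4.9404 ≈ 13.978 mCi.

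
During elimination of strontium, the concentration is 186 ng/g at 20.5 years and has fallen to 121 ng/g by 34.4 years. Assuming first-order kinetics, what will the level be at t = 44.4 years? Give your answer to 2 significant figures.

89 ng/g

Over Δt = 34.4 − 20.5 = 13.9 years, the level fell by a factor of 186/121 ≈ 1.5372.
n = log₂(1.5372) ≈ 0.6203 half-lives, so t½ = 13.9/0.6203 ≈ 22.409 years.
From t = 34.4 to t = 44.4: 121 × (1/2)^((44.4−34.4)/22.409) ≈ 88.807 ng/g.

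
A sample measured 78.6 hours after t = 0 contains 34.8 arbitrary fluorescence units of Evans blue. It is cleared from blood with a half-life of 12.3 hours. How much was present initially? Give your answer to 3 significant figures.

2920 arbitrary fluorescence units

Number of half-lives elapsed: n = 78.6/12.3 ≈ 6.3902.
A₀ = A × 2^n = 34.8 × 2^6.3902 = 34.8 × 83.879 ≈ 2919 arbitrary fluorescence units.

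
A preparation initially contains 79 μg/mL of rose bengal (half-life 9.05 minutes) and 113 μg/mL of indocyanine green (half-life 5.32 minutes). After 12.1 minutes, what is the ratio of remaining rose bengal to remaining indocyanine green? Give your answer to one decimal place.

1.3

rose bengal: 79 × (1/2)^(12.1/9.05) = 79 × (1/2)^1.337 ≈ 31.271 μg/mL.
indocyanine green: 113 × (1/2)^(12.1/5.32) = 113 × (1/2)^2.2744 ≈ 23.356 μg/mL.
Ratio ≈ 31.271 / 23.356 ≈ 1.3389.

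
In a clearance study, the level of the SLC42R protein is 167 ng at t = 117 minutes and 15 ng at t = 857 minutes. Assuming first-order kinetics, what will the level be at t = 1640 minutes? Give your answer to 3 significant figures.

1.17 ng

Over Δt = 857 − 117 = 740 minutes, the level fell by a factor of 167/15 ≈ 11.133.
n = log₂(11.133) ≈ 3.4768 half-lives, so t½ = 740/3.4768 ≈ 212.84 minutes.
From t = 857 to t = 1640: 15 × (1/2)^((1640−857)/212.84) ≈ 1.1712 ng.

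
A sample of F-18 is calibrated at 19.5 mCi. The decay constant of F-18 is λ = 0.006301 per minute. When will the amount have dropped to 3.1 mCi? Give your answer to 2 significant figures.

290 minutes

t½ = ln 2 / λ = 0.69315 / 0.006301 ≈ 110.01 minutes.
Fraction remaining = 3.1/19.5 ≈ 0.15897.
n = log₂(19.5/3.1) = ln(6.2903)/ln 2 ≈ 2.6531 half-lives.
t = n × t½ = 2.6531 × 110.01 ≈ 291.86 minutes.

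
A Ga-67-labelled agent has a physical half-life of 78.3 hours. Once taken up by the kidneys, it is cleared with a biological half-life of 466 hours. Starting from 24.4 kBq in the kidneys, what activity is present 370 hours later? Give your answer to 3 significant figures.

1/t_eff = 1/t_phys + 1/t_biol = 1/78.3 + 1/466 = 0.014917 per hour.
t_eff = 78.3 × 466 / (78.3 + 466) ≈ 67.036 hours.
Remaining = 24.4 × (1/2)^(370/67.036) = 24.4 × (1/2)^5.5194 ≈ 0.53196 kBq.

0.532 kBq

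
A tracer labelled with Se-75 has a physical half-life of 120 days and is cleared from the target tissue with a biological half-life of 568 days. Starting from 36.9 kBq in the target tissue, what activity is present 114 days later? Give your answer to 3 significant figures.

16.6 kBq

1/t_eff = 1/t_phys + 1/t_biol = 1/120 + 1/568 = 0.010094 per day.
t_eff = 120 × 568 / (120 + 568) ≈ 99.07 days.
Remaining = 36.9 × (1/2)^(114/99.07) = 36.9 × (1/2)^1.1507 ≈ 16.62 kBq.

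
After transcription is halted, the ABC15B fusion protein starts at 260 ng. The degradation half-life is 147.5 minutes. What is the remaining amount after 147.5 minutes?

130 ng

Elapsed time is 1 half-life (147.5/147.5).
Each half-life halves the amount: 260 × (1/2)^1 = 260/2 = 130 ng.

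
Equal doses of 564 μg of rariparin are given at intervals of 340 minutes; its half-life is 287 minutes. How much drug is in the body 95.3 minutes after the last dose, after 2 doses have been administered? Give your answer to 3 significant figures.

The 2 doses were given 435.3, 95.3 minutes ago.
Total = 564·(1/2)^(435.3/287) + 564·(1/2)^(95.3/287)
      = 197.11 + 448.04 ≈ 645.15 μg.

645 μg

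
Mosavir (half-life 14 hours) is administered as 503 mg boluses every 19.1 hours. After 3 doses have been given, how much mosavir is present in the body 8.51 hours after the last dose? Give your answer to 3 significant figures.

The 3 doses were given 46.71, 27.61, 8.51 hours ago.
Total = 503·(1/2)^(46.71/14) + 503·(1/2)^(27.61/14) + 503·(1/2)^(8.51/14)
      = 49.797 + 128.2 + 330.05 ≈ 508.05 mg.

508 mg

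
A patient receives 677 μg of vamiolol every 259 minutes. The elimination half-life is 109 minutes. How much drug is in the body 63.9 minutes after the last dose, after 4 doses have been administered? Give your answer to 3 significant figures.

The 4 doses were given 840.9, 581.9, 322.9, 63.9 minutes ago.
Total = 677·(1/2)^(840.9/109) + 677·(1/2)^(581.9/109) + 677·(1/2)^(322.9/109) + 677·(1/2)^(63.9/109)
      = 3.2228 + 16.731 + 86.86 + 450.93 ≈ 557.75 μg.

558 μg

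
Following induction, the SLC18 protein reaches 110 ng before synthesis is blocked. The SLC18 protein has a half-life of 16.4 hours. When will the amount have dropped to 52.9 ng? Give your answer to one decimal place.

Fraction remaining = 52.9/110 ≈ 0.48091.
n = log₂(110/52.9) = ln(2.0794)/ln 2 ≈ 1.0562 half-lives.
t = n × t½ = 1.0562 × 16.4 ≈ 17.321 hours.

17.3 hours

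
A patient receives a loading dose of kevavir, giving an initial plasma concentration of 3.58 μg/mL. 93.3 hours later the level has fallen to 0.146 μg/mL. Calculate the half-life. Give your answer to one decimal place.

A/A₀ = 0.146/3.58 ≈ 0.040782.
n = log₂(24.521) ≈ 4.6159 half-lives elapsed in 93.3 hours.
t½ = 93.3/4.6159 ≈ 20.213 hours.

20.2 hours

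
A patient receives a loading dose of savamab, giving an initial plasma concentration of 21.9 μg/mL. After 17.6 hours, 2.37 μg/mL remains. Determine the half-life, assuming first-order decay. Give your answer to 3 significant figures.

5.49 hours

A/A₀ = 2.37/21.9 ≈ 0.10822.
n = log₂(9.2405) ≈ 3.208 half-lives elapsed in 17.6 hours.
t½ = 17.6/3.208 ≈ 5.4863 hours.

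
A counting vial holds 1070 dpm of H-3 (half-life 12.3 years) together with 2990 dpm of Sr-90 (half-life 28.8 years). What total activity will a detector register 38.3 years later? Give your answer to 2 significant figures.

1300 dpm

H-3: 1070 × (1/2)^(38.3/12.3) = 1070 × (1/2)^3.1138 ≈ 123.6 dpm.
Sr-90: 2990 × (1/2)^(38.3/28.8) = 2990 × (1/2)^1.3299 ≈ 1189.4 dpm.
Total = 123.6 + 1189.4 ≈ 1313 dpm.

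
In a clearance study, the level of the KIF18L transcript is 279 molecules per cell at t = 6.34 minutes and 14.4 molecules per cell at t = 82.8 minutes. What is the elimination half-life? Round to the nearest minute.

18 minutes

Over Δt = 82.8 − 6.34 = 76.46 minutes, the level fell by a factor of 279/14.4 ≈ 19.375.
n = log₂(19.375) ≈ 4.2761 half-lives, so t½ = 76.46/4.2761 ≈ 17.881 minutes.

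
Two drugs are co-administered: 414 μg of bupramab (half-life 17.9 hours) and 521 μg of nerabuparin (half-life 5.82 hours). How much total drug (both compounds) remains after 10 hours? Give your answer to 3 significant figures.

bupramab: 414 × (1/2)^(10/17.9) = 414 × (1/2)^0.55866 ≈ 281.08 μg.
nerabuparin: 521 × (1/2)^(10/5.82) = 521 × (1/2)^1.7182 ≈ 158.34 μg.
Total = 281.08 + 158.34 ≈ 439.42 μg.

439 μg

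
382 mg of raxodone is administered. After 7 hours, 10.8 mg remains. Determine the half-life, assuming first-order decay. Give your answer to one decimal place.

1.4 hours

A/A₀ = 10.8/382 ≈ 0.028272.
n = log₂(35.37) ≈ 5.1445 half-lives elapsed in 7 hours.
t½ = 7/5.1445 ≈ 1.3607 hours.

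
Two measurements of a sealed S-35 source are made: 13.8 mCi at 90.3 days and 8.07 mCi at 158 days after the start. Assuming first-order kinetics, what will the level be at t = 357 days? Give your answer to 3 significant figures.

Over Δt = 158 − 90.3 = 67.7 days, the level fell by a factor of 13.8/8.07 ≈ 1.71.
n = log₂(1.71) ≈ 0.77403 half-lives, so t½ = 67.7/0.77403 ≈ 87.465 days.
From t = 158 to t = 357: 8.07 × (1/2)^((357−158)/87.465) ≈ 1.6671 mCi.

1.67 mCi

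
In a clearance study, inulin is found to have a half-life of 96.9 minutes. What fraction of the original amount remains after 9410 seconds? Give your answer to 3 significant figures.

9410 seconds = 156.833 minutes.
n = 156.833/96.9 ≈ 1.6185 half-lives.
Fraction remaining = (1/2)^1.6185 ≈ 0.32567.

0.326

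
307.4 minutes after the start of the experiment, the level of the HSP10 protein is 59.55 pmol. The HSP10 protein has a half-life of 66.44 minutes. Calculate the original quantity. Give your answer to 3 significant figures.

1470 pmol

Number of half-lives elapsed: n = 307.4/66.44 ≈ 4.6267.
A₀ = A × 2^n = 59.55 × 2^4.6267 = 59.55 × 24.705 ≈ 1471.2 pmol.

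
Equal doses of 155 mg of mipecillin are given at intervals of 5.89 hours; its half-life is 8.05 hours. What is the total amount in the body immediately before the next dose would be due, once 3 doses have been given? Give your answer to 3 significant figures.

The 3 doses were given 17.67, 11.78, 5.89 hours ago.
Total = 155·(1/2)^(17.67/8.05) + 155·(1/2)^(11.78/8.05) + 155·(1/2)^(5.89/8.05)
      = 33.85 + 56.211 + 93.342 ≈ 183.4 mg.

183 mg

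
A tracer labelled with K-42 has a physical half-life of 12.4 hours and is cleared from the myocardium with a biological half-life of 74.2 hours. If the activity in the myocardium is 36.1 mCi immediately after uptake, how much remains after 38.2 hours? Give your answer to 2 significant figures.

3.0 mCi

1/t_eff = 1/t_phys + 1/t_biol = 1/12.4 + 1/74.2 = 0.094122 per hour.
t_eff = 12.4 × 74.2 / (12.4 + 74.2) ≈ 10.624 hours.
Remaining = 36.1 × (1/2)^(38.2/10.624) = 36.1 × (1/2)^3.5955 ≈ 2.9865 mCi.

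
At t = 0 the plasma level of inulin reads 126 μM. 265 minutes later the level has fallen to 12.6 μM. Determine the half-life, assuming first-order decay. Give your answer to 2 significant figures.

80 minutes

A/A₀ = 12.6/126 ≈ 0.1.
n = log₂(10) ≈ 3.3219 half-lives elapsed in 265 minutes.
t½ = 265/3.3219 ≈ 79.773 minutes.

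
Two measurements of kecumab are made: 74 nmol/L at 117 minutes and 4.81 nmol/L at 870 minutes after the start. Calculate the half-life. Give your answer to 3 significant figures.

191 minutes

Over Δt = 870 − 117 = 753 minutes, the level fell by a factor of 74/4.81 ≈ 15.385.
n = log₂(15.385) ≈ 3.9434 half-lives, so t½ = 753/3.9434 ≈ 190.95 minutes.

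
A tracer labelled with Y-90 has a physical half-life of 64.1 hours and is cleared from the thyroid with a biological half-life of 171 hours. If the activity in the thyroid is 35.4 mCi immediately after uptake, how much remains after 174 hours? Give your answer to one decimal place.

2.7 mCi

1/t_eff = 1/t_phys + 1/t_biol = 1/64.1 + 1/171 = 0.021449 per hour.
t_eff = 64.1 × 171 / (64.1 + 171) ≈ 46.623 hours.
Remaining = 35.4 × (1/2)^(174/46.623) = 35.4 × (1/2)^3.7321 ≈ 2.6641 mCi.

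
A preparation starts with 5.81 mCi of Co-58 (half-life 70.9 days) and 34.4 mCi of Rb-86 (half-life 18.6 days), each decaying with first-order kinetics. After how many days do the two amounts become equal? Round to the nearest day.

Set 5.81·(1/2)^(t/70.9) = 34.4·(1/2)^(t/18.6).
Taking log₂: log₂(5.81/34.4) = t·(1/70.9 − 1/18.6).
log₂(0.1689) = -2.5658; 1/70.9 − 1/18.6 = -0.039659.
t = -2.5658 / -0.039659 ≈ 64.696 days.

65 days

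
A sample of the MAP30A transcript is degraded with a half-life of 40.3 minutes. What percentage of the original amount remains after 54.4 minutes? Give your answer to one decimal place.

n = 54.4/40.3 ≈ 1.3499 half-lives.
Fraction remaining = (1/2)^1.3499 ≈ 0.39233, i.e. 39.233%.

39.2%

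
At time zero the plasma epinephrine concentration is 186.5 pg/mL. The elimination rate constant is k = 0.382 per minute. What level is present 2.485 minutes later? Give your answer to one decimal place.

72.2 pg/mL

t½ = ln 2 / k = 0.69315 / 0.382 ≈ 1.8145 minutes.
Number of half-lives: n = 2.485/1.8145 ≈ 1.3695.
Remaining = 186.5 × (1/2)^1.3695 = 186.5 × 0.38702 ≈ 72.18 pg/mL.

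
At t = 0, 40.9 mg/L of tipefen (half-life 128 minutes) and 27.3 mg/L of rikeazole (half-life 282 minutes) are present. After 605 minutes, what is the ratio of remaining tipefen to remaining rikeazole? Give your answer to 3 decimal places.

0.250

tipefen: 40.9 × (1/2)^(605/128) = 40.9 × (1/2)^4.7266 ≈ 1.5448 mg/L.
rikeazole: 27.3 × (1/2)^(605/282) = 27.3 × (1/2)^2.1454 ≈ 6.1707 mg/L.
Ratio ≈ 1.5448 / 6.1707 ≈ 0.25035.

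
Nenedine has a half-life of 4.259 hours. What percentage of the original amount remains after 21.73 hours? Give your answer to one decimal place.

2.9%

n = 21.73/4.259 ≈ 5.1021 half-lives.
Fraction remaining = (1/2)^5.1021 ≈ 0.029114, i.e. 2.9114%.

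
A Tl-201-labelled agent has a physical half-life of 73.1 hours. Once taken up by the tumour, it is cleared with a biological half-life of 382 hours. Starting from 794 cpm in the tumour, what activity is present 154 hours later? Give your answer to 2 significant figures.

140 cpm

1/t_eff = 1/t_phys + 1/t_biol = 1/73.1 + 1/382 = 0.016298 per hour.
t_eff = 73.1 × 382 / (73.1 + 382) ≈ 61.358 hours.
Remaining = 794 × (1/2)^(154/61.358) = 794 × (1/2)^2.5098 ≈ 139.41 cpm.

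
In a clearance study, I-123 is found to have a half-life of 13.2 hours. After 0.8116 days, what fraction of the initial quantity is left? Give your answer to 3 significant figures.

0.360

0.8116 days = 19.4784 hours.
n = 19.4784/13.2 ≈ 1.4756 half-lives.
Fraction remaining = (1/2)^1.4756 ≈ 0.35957.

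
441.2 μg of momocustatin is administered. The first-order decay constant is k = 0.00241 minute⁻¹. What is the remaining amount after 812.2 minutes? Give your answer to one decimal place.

62.3 μg

t½ = ln 2 / k = 0.69315 / 0.00241 ≈ 287.61 minutes.
Number of half-lives: n = 812.2/287.61 ≈ 2.8239.
Remaining = 441.2 × (1/2)^2.8239 = 441.2 × 0.14122 ≈ 62.308 μg.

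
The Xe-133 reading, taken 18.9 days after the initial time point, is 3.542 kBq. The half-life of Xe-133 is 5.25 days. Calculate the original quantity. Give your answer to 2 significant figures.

43 kBq

Number of half-lives elapsed: n = 18.9/5.25 ≈ 3.6.
A₀ = A × 2^n = 3.542 × 2^3.6 = 3.542 × 12.126 ≈ 42.949 kBq.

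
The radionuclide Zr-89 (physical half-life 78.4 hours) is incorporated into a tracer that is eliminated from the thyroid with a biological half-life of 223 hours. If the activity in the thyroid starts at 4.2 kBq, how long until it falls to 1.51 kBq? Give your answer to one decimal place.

1/t_eff = 1/t_phys + 1/t_biol = 1/78.4 + 1/223 = 0.017239 per hour.
t_eff = 78.4 × 223 / (78.4 + 223) ≈ 58.007 hours.
n = log₂(4.2/1.51) ≈ 1.4758; t = 1.4758 × 58.007 ≈ 85.609 hours.

85.6 hours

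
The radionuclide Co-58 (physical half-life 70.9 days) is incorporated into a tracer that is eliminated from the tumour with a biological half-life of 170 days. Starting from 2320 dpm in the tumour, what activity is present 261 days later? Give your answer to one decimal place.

1/t_eff = 1/t_phys + 1/t_biol = 1/70.9 + 1/170 = 0.019987 per day.
t_eff = 70.9 × 170 / (70.9 + 170) ≈ 50.033 days.
Remaining = 2320 × (1/2)^(261/50.033) = 2320 × (1/2)^5.2165 ≈ 62.396 dpm.

62.4 dpm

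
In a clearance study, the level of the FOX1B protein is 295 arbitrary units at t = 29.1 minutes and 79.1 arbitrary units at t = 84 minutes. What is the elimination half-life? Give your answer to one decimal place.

28.9 minutes

Over Δt = 84 − 29.1 = 54.9 minutes, the level fell by a factor of 295/79.1 ≈ 3.7295.
n = log₂(3.7295) ≈ 1.899 half-lives, so t½ = 54.9/1.899 ≈ 28.91 minutes.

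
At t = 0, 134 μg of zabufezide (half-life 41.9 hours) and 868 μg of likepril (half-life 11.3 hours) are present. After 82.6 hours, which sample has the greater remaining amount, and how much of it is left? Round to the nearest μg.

zabufezide: 134 × (1/2)^1.9714 ≈ 34.172 μg.
likepril: 868 × (1/2)^7.3097 ≈ 5.471 μg.
Zabufezide has more remaining, at ≈ 34.172 μg.

zabufezide, 34 μg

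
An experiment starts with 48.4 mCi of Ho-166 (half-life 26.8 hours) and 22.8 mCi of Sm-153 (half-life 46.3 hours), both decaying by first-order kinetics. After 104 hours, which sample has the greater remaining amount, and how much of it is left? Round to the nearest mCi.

Ho-166: 48.4 × (1/2)^3.8806 ≈ 3.286 mCi.
Sm-153: 22.8 × (1/2)^2.2462 ≈ 4.8057 mCi.
Sm-153 has more remaining, at ≈ 4.8057 mCi.

Sm-153, 5 mCi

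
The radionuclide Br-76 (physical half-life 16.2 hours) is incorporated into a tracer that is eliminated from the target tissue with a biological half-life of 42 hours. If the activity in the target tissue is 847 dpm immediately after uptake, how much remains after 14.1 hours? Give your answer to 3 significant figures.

367 dpm

1/t_eff = 1/t_phys + 1/t_biol = 1/16.2 + 1/42 = 0.085538 per hour.
t_eff = 16.2 × 42 / (16.2 + 42) ≈ 11.691 hours.
Remaining = 847 × (1/2)^(14.1/11.691) = 847 × (1/2)^1.2061 ≈ 367.13 dpm.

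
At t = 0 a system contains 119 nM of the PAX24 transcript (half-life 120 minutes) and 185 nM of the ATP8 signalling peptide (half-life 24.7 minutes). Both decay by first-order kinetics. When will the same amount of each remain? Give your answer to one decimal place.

19.8 minutes

Set 119·(1/2)^(t/120) = 185·(1/2)^(t/24.7).
Taking log₂: log₂(119/185) = t·(1/120 − 1/24.7).
log₂(0.64324) = -0.63656; 1/120 − 1/24.7 = -0.032152.
t = -0.63656 / -0.032152 ≈ 19.798 minutes.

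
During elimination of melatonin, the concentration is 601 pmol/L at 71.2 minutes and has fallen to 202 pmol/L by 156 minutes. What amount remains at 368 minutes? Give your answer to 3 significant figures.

13.2 pmol/L

Over Δt = 156 − 71.2 = 84.8 minutes, the level fell by a factor of 601/202 ≈ 2.9752.
n = log₂(2.9752) ≈ 1.573 half-lives, so t½ = 84.8/1.573 ≈ 53.909 minutes.
From t = 156 to t = 368: 202 × (1/2)^((368−156)/53.909) ≈ 13.23 pmol/L.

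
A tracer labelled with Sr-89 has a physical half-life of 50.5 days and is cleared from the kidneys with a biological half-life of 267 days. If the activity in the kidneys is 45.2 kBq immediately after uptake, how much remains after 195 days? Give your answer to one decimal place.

1.9 kBq

1/t_eff = 1/t_phys + 1/t_biol = 1/50.5 + 1/267 = 0.023547 per day.
t_eff = 50.5 × 267 / (50.5 + 267) ≈ 42.468 days.
Remaining = 45.2 × (1/2)^(195/42.468) = 45.2 × (1/2)^4.5917 ≈ 1.8745 kBq.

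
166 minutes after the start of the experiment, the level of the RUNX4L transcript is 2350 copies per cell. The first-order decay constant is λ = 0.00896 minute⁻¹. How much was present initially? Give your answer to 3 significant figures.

10400 copies per cell

t½ = ln 2 / λ = 0.69315 / 0.00896 ≈ 77.36 minutes.
Number of half-lives elapsed: n = 166/77.36 ≈ 2.1458.
A₀ = A × 2^n = 2350 × 2^2.1458 = 2350 × 4.4254 ≈ 10400 copies per cell.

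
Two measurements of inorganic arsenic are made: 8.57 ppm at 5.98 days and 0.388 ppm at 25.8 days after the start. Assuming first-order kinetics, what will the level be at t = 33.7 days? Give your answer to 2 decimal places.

0.11 ppm

Over Δt = 25.8 − 5.98 = 19.82 days, the level fell by a factor of 8.57/0.388 ≈ 22.088.
n = log₂(22.088) ≈ 4.4652 half-lives, so t½ = 19.82/4.4652 ≈ 4.4388 days.
From t = 25.8 to t = 33.7: 0.388 × (1/2)^((33.7−25.8)/4.4388) ≈ 0.113 ppm.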